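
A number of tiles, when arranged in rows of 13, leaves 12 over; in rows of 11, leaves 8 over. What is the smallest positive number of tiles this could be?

Since 11·6 ≡ 1 (mod 13), take x = 8 + 11·((12−8)·6 mod 13) = 8 + 11·11 = 129.
Check: 129 mod 13 = 12, 129 mod 11 = 8.

129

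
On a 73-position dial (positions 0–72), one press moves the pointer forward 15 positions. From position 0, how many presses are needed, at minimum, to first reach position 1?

73 = 4·15 + 13
15 = 1·13 + 2
13 = 6·2 + 1
2 = 2·1 + 0
Back-substituting gives 15·39 ≡ 1 (mod 73).

39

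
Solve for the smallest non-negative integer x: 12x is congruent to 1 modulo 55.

The inverse of 12 mod 55 is 23 (since 12·23 = 276 ≡ 1).
So x ≡ 23·1 = 23 ≡ 23 (mod 55).

23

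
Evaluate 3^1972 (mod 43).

Successive squares of 3 mod 43: 3^1≡3, 3^2≡9, 3^4≡38, 3^8≡25, 3^16≡23, 3^32≡13, 3^64≡40, 3^128≡9, 3^256≡38, 3^512≡25, 3^1024≡23.
1972 = 4 + 16 + 32 + 128 + 256 + 512 + 1024, so 3^1972 ≡ 38·23·13·9·38·25·23 ≡ 24 (mod 43).

24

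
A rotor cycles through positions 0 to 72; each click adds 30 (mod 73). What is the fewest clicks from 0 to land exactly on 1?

56

73 = 2·30 + 13
30 = 2·13 + 4
13 = 3·4 + 1
4 = 4·1 + 0
Back-substituting gives 30·56 ≡ 1 (mod 73).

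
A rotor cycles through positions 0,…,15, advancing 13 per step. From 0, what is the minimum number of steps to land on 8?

13⁻¹ ≡ 5 (mod 16) because 13·5 = 65 = 4·16 + 1.
Multiplying both sides by 5: x ≡ 5·8 = 40 ≡ 8 (mod 16).

8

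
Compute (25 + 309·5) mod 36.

22

309·5 = 1545.
Dividing 1545 by 36 gives quotient 42 and remainder 33.
(25 + 33) mod 36 = 22.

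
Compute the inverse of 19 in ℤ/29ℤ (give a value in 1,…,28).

29 = 1·19 + 10
19 = 1·10 + 9
10 = 1·9 + 1
9 = 9·1 + 0
Back-substituting gives 19·26 ≡ 1 (mod 29).

26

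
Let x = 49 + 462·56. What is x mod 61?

462·56 = 25872.
25872 = 424·61 + 8, so 25872 mod 61 = 8.
(49 + 8) mod 61 = 57.

57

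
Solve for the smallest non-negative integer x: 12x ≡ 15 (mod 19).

The inverse of 12 mod 19 is 8 (since 12·8 = 96 ≡ 1).
Multiplying both sides by 8: x ≡ 8·15 = 120 ≡ 6 (mod 19).

6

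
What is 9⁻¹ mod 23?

23 = 2·9 + 5
9 = 1·5 + 4
5 = 1·4 + 1
4 = 4·1 + 0
Back-substituting gives 9·18 ≡ 1 (mod 23).

18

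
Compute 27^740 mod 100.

By repeated squaring mod 100: 27^1≡27, 27^2≡29, 27^4≡41, 27^8≡81, 27^16≡61, 27^32≡21, 27^64≡41, 27^128≡81, 27^256≡61, 27^512≡21.
740 = 4 + 32 + 64 + 128 + 512, so 27^740 ≡ 41·21·41·81·21 ≡ 1 (mod 100).

1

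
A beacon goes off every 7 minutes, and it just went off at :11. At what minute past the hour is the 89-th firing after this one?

34

89·7 = 623.
623 mod 60 = 23 (since 10·60 = 600).
(11 + 23) mod 60 = 34.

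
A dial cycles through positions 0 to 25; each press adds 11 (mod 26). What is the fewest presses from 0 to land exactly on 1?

11·19 = 209 = 8·26 + 1, so 11⁻¹ ≡ 19 (mod 26).

19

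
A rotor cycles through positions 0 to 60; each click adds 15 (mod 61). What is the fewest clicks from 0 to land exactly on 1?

57

61 = 4·15 + 1
15 = 15·1 + 0
Back-substituting gives 15·57 ≡ 1 (mod 61).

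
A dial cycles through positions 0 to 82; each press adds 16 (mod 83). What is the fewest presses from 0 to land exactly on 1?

26

16·26 = 416 = 5·83 + 1, so 16⁻¹ ≡ 26 (mod 83).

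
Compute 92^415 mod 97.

By repeated squaring mod 97: 92^1≡92, 92^2≡25, 92^4≡43, 92^8≡6, 92^16≡36, 92^32≡35, 92^64≡61, 92^128≡35, 92^256≡61.
Since 415 = 1 + 2 + 4 + 8 + 16 + 128 + 256 in binary, 92^415 ≡ 92·25·43·6·36·35·61 ≡ 90 (mod 97).

90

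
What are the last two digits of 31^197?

Successive squares of 31 mod 100: 31^1≡31, 31^2≡61, 31^4≡21, 31^8≡41, 31^16≡81, 31^32≡61, 31^64≡21, 31^128≡41.
Since 197 = 1 + 4 + 64 + 128 in binary, 31^197 ≡ 31·21·21·41 ≡ 11 (mod 100).

11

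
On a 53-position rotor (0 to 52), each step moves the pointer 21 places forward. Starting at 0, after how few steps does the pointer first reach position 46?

The inverse of 21 mod 53 is 48 (since 21·48 = 1008 ≡ 1).
So x ≡ 48·46 = 2208 ≡ 35 (mod 53).
Check: 21·35 = 735 = 13·53 + 46.

35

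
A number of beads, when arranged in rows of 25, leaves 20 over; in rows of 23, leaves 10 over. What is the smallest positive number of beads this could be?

x ≡ 10 (mod 23) gives x ∈ {10, 33, 56, 79, 102, 125, 148, 171, …}.
The first of these with x mod 25 = 20 is 470.

470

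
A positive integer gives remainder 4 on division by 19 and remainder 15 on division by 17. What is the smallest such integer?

x ≡ 15 (mod 17) gives x ∈ {15, 32, 49, 66, 83, 100, 117, 134, …}.
The first of these with x mod 19 = 4 is 270.

270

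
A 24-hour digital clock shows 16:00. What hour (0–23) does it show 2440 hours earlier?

2440 − 101·24 = 16, so 2440 ≡ 16 (mod 24).
(16 − 16) mod 24 = 0.

0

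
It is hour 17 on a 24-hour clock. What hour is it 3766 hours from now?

15

3766 mod 24 = 22 (since 156·24 = 3744).
(17 + 22) mod 24 = 15.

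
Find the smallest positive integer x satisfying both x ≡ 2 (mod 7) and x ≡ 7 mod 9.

x ≡ 2 (mod 7) gives x ∈ {2, 9, 16}.
The first of these with x mod 9 = 7 is 16.

16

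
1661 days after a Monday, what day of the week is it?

Wednesday

1661 = 237·7 + 2, so 1661 mod 7 = 2.
Monday + 2 days → Wednesday.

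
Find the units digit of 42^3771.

8

Last digits of 2^n: 2, 4, 8, 6 (period 4).
3771 leaves remainder 3 on division by 4, so 42^3771 ends in 8.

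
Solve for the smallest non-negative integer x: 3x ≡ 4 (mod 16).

The inverse of 3 mod 16 is 11 (since 3·11 = 33 ≡ 1).
Multiplying both sides by 11: x ≡ 11·4 = 44 ≡ 12 (mod 16).

12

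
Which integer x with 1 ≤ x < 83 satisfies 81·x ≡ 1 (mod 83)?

41

83 = 1·81 + 2
81 = 40·2 + 1
2 = 2·1 + 0
Back-substituting gives 81·41 ≡ 1 (mod 83).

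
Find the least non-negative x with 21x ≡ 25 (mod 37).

21⁻¹ ≡ 30 (mod 37) because 21·30 = 630 = 17·37 + 1.
Multiplying both sides by 30: x ≡ 30·25 = 750 ≡ 10 (mod 37).
Check: 21·10 = 210 = 5·37 + 25.

10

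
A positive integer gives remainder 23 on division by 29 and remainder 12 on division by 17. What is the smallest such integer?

x ≡ 12 (mod 17) gives x ∈ {12, 29, 46, 63, 80, 97, 114, 131, …}.
The first of these with x mod 29 = 23 is 284.

284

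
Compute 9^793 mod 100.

By repeated squaring mod 100: 9^1≡9, 9^2≡81, 9^4≡61, 9^8≡21, 9^16≡41, 9^32≡81, 9^64≡61, 9^128≡21, 9^256≡41, 9^512≡81.
Since 793 = 1 + 8 + 16 + 256 + 512 in binary, 9^793 ≡ 9·21·41·41·81 ≡ 29 (mod 100).

29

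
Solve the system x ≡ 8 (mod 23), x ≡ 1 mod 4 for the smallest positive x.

77

x ≡ 1 (mod 4) gives x ∈ {1, 5, 9, 13, 17, 21, 25, 29, …}.
The first of these with x mod 23 = 8 is 77.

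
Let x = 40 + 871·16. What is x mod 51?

871·16 = 13936.
Dividing 13936 by 51 gives quotient 273 and remainder 13.
(40 + 13) mod 51 = 2.

2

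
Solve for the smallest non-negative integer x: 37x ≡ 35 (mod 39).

2

37⁻¹ ≡ 19 (mod 39) because 37·19 = 703 = 18·39 + 1.
So x ≡ 19·35 = 665 ≡ 2 (mod 39).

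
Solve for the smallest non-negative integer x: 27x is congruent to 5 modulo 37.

18

27⁻¹ ≡ 11 (mod 37) because 27·11 = 297 = 8·37 + 1.
So x ≡ 11·5 = 55 ≡ 18 (mod 37).
Check: 27·18 = 486 = 13·37 + 5.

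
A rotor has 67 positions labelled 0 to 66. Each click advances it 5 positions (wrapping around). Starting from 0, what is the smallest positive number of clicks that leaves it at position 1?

5·27 = 135 = 2·67 + 1, so 5⁻¹ ≡ 27 (mod 67).

27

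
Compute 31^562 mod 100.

61

By repeated squaring mod 100: 31^1≡31, 31^2≡61, 31^4≡21, 31^8≡41, 31^16≡81, 31^32≡61, 31^64≡21, 31^128≡41, 31^256≡81, 31^512≡61.
562 = 2 + 16 + 32 + 512, so 31^562 ≡ 61·81·61·61 ≡ 61 (mod 100).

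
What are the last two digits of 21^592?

Square-and-reduce mod 100: 21^1≡21, 21^2≡41, 21^4≡81, 21^8≡61, 21^16≡21, 21^32≡41, 21^64≡81, 21^128≡61, 21^256≡21, 21^512≡41.
592 = 16 + 64 + 512, so 21^592 ≡ 21·81·41 ≡ 41 (mod 100).

41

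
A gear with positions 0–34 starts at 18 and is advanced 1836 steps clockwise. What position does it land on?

1836 − 52·35 = 16, so 1836 ≡ 16 (mod 35).
(18 + 16) mod 35 = 34.

34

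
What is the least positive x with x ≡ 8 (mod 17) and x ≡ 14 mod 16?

Since 16·16 ≡ 1 (mod 17), take x = 14 + 16·((8−14)·16 mod 17) = 14 + 16·6 = 110.
Check: 110 mod 17 = 8, 110 mod 16 = 14.

110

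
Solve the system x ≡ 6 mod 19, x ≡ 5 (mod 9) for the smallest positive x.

x ≡ 5 (mod 9) gives x ∈ {5, 14, 23, 32, 41, 50, 59, 68, …}.
The first of these with x mod 19 = 6 is 158.

158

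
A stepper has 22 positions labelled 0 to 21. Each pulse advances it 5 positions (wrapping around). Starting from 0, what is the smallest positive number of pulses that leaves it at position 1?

22 = 4·5 + 2
5 = 2·2 + 1
2 = 2·1 + 0
Back-substituting gives 5·9 ≡ 1 (mod 22).

9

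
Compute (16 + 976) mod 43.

976 = 22·43 + 30, so 976 mod 43 = 30.
(16 + 30) mod 43 = 3.

3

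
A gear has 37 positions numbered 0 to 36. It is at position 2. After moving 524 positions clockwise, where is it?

8

524 − 14·37 = 6, so 524 ≡ 6 (mod 37).
(2 + 6) mod 37 = 8.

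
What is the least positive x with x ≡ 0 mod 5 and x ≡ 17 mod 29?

x ≡ 0 (mod 5) gives x ∈ {0, 5, 10, 15, 20, 25, 30, 35, …}.
The first of these with x mod 29 = 17 is 75.

75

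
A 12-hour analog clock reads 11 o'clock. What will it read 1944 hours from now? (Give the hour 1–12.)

1944 = 162·12 + 0, so 1944 mod 12 = 0.
11 + 0 → 11 on a 12-hour dial.

11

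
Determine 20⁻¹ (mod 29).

16

20·16 = 320 = 11·29 + 1, so 20⁻¹ ≡ 16 (mod 29).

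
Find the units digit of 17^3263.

3

Last digits of 7^n: 7, 9, 3, 1 (period 4).
3263 leaves remainder 3 on division by 4, so 17^3263 ends in 3.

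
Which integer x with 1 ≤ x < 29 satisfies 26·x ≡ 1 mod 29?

26·19 = 494 = 17·29 + 1, so 26⁻¹ ≡ 19 (mod 29).

19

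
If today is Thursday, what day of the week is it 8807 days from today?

8807 mod 7 = 1 (since 1258·7 = 8806).
Thursday + 1 day → Friday.

Friday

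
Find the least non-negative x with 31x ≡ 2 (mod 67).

The inverse of 31 mod 67 is 13 (since 31·13 = 403 ≡ 1).
So x ≡ 13·2 = 26 ≡ 26 (mod 67).

26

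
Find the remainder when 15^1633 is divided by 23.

By repeated squaring mod 23: 15^1≡15, 15^2≡18, 15^4≡2, 15^8≡4, 15^16≡16, 15^32≡3, 15^64≡9, 15^128≡12, 15^256≡6, 15^512≡13, 15^1024≡8.
1633 = 1 + 32 + 64 + 512 + 1024, so 15^1633 ≡ 15·3·9·13·8 ≡ 7 (mod 23).

7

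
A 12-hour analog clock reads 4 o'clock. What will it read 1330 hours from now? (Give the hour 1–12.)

2

1330 mod 12 = 10 (since 110·12 = 1320).
4 + 10 → 2 on a 12-hour dial.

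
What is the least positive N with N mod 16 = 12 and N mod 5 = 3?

28

x ≡ 3 (mod 5) gives x ∈ {3, 8, 13, 18, 23, 28}.
The first of these with x mod 16 = 12 is 28.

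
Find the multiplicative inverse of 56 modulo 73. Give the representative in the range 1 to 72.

30

73 = 1·56 + 17
56 = 3·17 + 5
17 = 3·5 + 2
5 = 2·2 + 1
2 = 2·1 + 0
Back-substituting gives 56·30 ≡ 1 (mod 73).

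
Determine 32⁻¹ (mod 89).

32·64 = 2048 = 23·89 + 1, so 32⁻¹ ≡ 64 (mod 89).

64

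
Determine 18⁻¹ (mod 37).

35

37 = 2·18 + 1
18 = 18·1 + 0
Back-substituting gives 18·35 ≡ 1 (mod 37).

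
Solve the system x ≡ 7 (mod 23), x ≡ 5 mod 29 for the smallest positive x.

237

Since 29·4 ≡ 1 (mod 23), take x = 5 + 29·((7−5)·4 mod 23) = 5 + 29·8 = 237.
Check: 237 mod 23 = 7, 237 mod 29 = 5.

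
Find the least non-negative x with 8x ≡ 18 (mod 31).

The inverse of 8 mod 31 is 4 (since 8·4 = 32 ≡ 1).
Multiplying both sides by 4: x ≡ 4·18 = 72 ≡ 10 (mod 31).

10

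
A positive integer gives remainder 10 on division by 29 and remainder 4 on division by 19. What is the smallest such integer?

213

x ≡ 4 (mod 19) gives x ∈ {4, 23, 42, 61, 80, 99, 118, 137, …}.
The first of these with x mod 29 = 10 is 213.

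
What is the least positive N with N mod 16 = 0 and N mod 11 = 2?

112

x ≡ 2 (mod 11) gives x ∈ {2, 13, 24, 35, 46, 57, 68, 79, …}.
The first of these with x mod 16 = 0 is 112.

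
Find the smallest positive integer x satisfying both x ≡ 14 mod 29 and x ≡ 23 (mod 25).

Since 25·7 ≡ 1 (mod 29), take x = 23 + 25·((14−23)·7 mod 29) = 23 + 25·24 = 623.
Check: 623 mod 29 = 14, 623 mod 25 = 23.

623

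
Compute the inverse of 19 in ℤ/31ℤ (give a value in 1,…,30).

19·18 = 342 = 11·31 + 1, so 19⁻¹ ≡ 18 (mod 31).

18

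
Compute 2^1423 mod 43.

39

Successive squares of 2 mod 43: 2^1≡2, 2^2≡4, 2^4≡16, 2^8≡41, 2^16≡4, 2^32≡16, 2^64≡41, 2^128≡4, 2^256≡16, 2^512≡41, 2^1024≡4.
1423 = 1 + 2 + 4 + 8 + 128 + 256 + 1024, so 2^1423 ≡ 2·4·16·41·4·16·4 ≡ 39 (mod 43).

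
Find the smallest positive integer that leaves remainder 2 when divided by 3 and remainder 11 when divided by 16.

11

x ≡ 2 (mod 3) gives x ∈ {2, 5, 8, 11}.
The first of these with x mod 16 = 11 is 11.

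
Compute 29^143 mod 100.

Successive squares of 29 mod 100: 29^1≡29, 29^2≡41, 29^4≡81, 29^8≡61, 29^16≡21, 29^32≡41, 29^64≡81, 29^128≡61.
Since 143 = 1 + 2 + 4 + 8 + 128 in binary, 29^143 ≡ 29·41·81·61·61 ≡ 89 (mod 100).

89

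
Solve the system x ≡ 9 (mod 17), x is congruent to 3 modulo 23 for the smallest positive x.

x ≡ 9 (mod 17) gives x ∈ {9, 26}.
The first of these with x mod 23 = 3 is 26.

26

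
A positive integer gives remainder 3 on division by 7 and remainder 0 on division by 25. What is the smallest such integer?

x ≡ 3 (mod 7) gives x ∈ {3, 10, 17, 24, 31, 38, 45, 52, …}.
The first of these with x mod 25 = 0 is 150.

150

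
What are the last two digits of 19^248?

By repeated squaring mod 100: 19^1≡19, 19^2≡61, 19^4≡21, 19^8≡41, 19^16≡81, 19^32≡61, 19^64≡21, 19^128≡41.
248 = 8 + 16 + 32 + 64 + 128, so 19^248 ≡ 41·81·61·21·41 ≡ 41 (mod 100).

41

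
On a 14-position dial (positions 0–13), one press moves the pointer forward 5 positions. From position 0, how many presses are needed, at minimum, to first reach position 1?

3

5·3 = 15 = 1·14 + 1, so 5⁻¹ ≡ 3 (mod 14).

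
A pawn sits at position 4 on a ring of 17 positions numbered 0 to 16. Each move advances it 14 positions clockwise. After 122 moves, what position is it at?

12

122·14 = 1708.
1708 − 100·17 = 8, so 1708 ≡ 8 (mod 17).
(4 + 8) mod 17 = 12.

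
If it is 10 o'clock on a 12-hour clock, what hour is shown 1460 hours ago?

1460 = 121·12 + 8, so 1460 mod 12 = 8.
10 − 8 → 2 on a 12-hour dial.

2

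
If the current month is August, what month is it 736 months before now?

April

Dividing 736 by 12 gives quotient 61 and remainder 4.
August − 4 months → April.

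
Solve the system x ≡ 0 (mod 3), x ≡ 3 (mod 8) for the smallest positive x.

Since 8·2 ≡ 1 (mod 3), take x = 3 + 8·((0−3)·2 mod 3) = 3 + 8·0 = 3.
Check: 3 mod 3 = 0, 3 mod 8 = 3.

3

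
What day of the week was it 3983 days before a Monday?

3983 = 569·7 + 0, so 3983 mod 7 = 0.
Monday − 0 days → Monday.

Monday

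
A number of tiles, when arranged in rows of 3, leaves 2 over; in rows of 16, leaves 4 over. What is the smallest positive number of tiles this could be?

20

Since 16·1 ≡ 1 (mod 3), take x = 4 + 16·((2−4)·1 mod 3) = 4 + 16·1 = 20.
Check: 20 mod 3 = 2, 20 mod 16 = 4.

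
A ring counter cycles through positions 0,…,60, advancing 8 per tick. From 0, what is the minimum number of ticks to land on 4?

31

8⁻¹ ≡ 23 (mod 61) because 8·23 = 184 = 3·61 + 1.
Multiplying both sides by 23: x ≡ 23·4 = 92 ≡ 31 (mod 61).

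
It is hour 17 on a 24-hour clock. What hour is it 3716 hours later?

13

3716 mod 24 = 20 (since 154·24 = 3696).
(17 + 20) mod 24 = 13.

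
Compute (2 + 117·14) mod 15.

5

117·14 = 1638.
1638 = 109·15 + 3, so 1638 mod 15 = 3.
(2 + 3) mod 15 = 5.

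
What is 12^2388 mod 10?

6

Powers of 2 mod 10 repeat with period 4: 2, 4, 8, 6.
2388 mod 4 = 0, so the last digit matches 2^4 = 6.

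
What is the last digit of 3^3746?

Last digits of 3^n: 3, 9, 7, 1 (period 4).
3746 leaves remainder 2 on division by 4, so 3^3746 ends in 9.

9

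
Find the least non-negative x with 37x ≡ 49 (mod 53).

37⁻¹ ≡ 43 (mod 53) because 37·43 = 1591 = 30·53 + 1.
Multiplying both sides by 43: x ≡ 43·49 = 2107 ≡ 40 (mod 53).

40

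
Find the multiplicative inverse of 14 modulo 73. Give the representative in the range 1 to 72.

47

14·47 = 658 = 9·73 + 1, so 14⁻¹ ≡ 47 (mod 73).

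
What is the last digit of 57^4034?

9

The units digit of 57^n cycles with period 4: 7, 9, 3, 1, …
4034 leaves remainder 2 on division by 4, so 57^4034 ends in 9.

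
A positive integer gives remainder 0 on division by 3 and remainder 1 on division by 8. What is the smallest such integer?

Since 8·2 ≡ 1 (mod 3), take x = 1 + 8·((0−1)·2 mod 3) = 1 + 8·1 = 9.
Check: 9 mod 3 = 0, 9 mod 8 = 1.

9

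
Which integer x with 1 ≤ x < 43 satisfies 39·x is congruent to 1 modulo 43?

39·32 = 1248 = 29·43 + 1, so 39⁻¹ ≡ 32 (mod 43).

32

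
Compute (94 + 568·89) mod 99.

568·89 = 50552.
50552 − 510·99 = 62, so 50552 ≡ 62 (mod 99).
(94 + 62) mod 99 = 57.

57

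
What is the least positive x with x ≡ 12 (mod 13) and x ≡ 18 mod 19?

x ≡ 12 (mod 13) gives x ∈ {12, 25, 38, 51, 64, 77, 90, 103, …}.
The first of these with x mod 19 = 18 is 246.

246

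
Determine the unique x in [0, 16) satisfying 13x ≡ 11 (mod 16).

The inverse of 13 mod 16 is 5 (since 13·5 = 65 ≡ 1).
So x ≡ 5·11 = 55 ≡ 7 (mod 16).
Check: 13·7 = 91 = 5·16 + 11.

7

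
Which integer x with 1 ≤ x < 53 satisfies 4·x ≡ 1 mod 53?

4·40 = 160 = 3·53 + 1, so 4⁻¹ ≡ 40 (mod 53).

40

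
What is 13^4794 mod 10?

Powers of 3 mod 10 repeat with period 4: 3, 9, 7, 1.
4794 leaves remainder 2 on division by 4, so 13^4794 ends in 9.

9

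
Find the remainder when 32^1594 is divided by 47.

7

Square-and-reduce mod 47: 32^1≡32, 32^2≡37, 32^4≡6, 32^8≡36, 32^16≡27, 32^32≡24, 32^64≡12, 32^128≡3, 32^256≡9, 32^512≡34, 32^1024≡28.
Since 1594 = 2 + 8 + 16 + 32 + 512 + 1024 in binary, 32^1594 ≡ 37·36·27·24·34·28 ≡ 7 (mod 47).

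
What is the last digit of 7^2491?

Last digits of 7^n: 7, 9, 3, 1 (period 4).
2491 leaves remainder 3 on division by 4, so 7^2491 ends in 3.

3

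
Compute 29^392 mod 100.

Successive squares of 29 mod 100: 29^1≡29, 29^2≡41, 29^4≡81, 29^8≡61, 29^16≡21, 29^32≡41, 29^64≡81, 29^128≡61, 29^256≡21.
Since 392 = 8 + 128 + 256 in binary, 29^392 ≡ 61·61·21 ≡ 41 (mod 100).

41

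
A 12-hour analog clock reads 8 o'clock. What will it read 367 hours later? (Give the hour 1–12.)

367 mod 12 = 7 (since 30·12 = 360).
8 + 7 → 3 on a 12-hour dial.

3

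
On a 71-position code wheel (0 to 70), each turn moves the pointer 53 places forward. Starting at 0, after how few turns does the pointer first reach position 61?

40

53⁻¹ ≡ 67 (mod 71) because 53·67 = 3551 = 50·71 + 1.
Multiplying both sides by 67: x ≡ 67·61 = 4087 ≡ 40 (mod 71).
Check: 53·40 = 2120 = 29·71 + 61.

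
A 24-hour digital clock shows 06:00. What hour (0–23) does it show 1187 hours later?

17

Dividing 1187 by 24 gives quotient 49 and remainder 11.
(6 + 11) mod 24 = 17.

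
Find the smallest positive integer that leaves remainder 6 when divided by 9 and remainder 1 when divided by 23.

24

x ≡ 6 (mod 9) gives x ∈ {6, 15, 24}.
The first of these with x mod 23 = 1 is 24.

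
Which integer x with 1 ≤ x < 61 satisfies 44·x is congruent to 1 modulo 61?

43

61 = 1·44 + 17
44 = 2·17 + 10
17 = 1·10 + 7
10 = 1·7 + 3
7 = 2·3 + 1
3 = 3·1 + 0
Back-substituting gives 44·43 ≡ 1 (mod 61).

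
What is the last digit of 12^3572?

6

The units digit of 12^n cycles with period 4: 2, 4, 8, 6, …
3572 mod 4 = 0, so the last digit matches 2^4 = 6.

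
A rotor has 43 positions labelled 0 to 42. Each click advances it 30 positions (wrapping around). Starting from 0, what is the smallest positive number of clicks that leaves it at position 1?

33

30·33 = 990 = 23·43 + 1, so 30⁻¹ ≡ 33 (mod 43).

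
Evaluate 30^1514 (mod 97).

85

By repeated squaring mod 97: 30^1≡30, 30^2≡27, 30^4≡50, 30^8≡75, 30^16≡96, 30^32≡1, 30^64≡1, 30^128≡1, 30^256≡1, 30^512≡1, 30^1024≡1.
Since 1514 = 2 + 8 + 32 + 64 + 128 + 256 + 1024 in binary, 30^1514 ≡ 27·75·1·1·1·1·1 ≡ 85 (mod 97).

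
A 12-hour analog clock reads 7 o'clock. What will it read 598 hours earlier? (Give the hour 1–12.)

9

598 − 49·12 = 10, so 598 ≡ 10 (mod 12).
7 − 10 → 9 on a 12-hour dial.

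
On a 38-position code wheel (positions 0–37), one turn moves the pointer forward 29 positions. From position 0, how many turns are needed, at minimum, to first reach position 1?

29·21 = 609 = 16·38 + 1, so 29⁻¹ ≡ 21 (mod 38).

21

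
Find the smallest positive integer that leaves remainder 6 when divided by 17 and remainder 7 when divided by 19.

x ≡ 6 (mod 17) gives x ∈ {6, 23, 40, 57, 74, 91, 108, 125, …}.
The first of these with x mod 19 = 7 is 159.

159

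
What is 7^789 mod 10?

7

Powers of 7 mod 10 repeat with period 4: 7, 9, 3, 1.
789 leaves remainder 1 on division by 4, so 7^789 ends in 7.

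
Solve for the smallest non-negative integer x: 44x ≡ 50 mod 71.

The inverse of 44 mod 71 is 21 (since 44·21 = 924 ≡ 1).
Multiplying both sides by 21: x ≡ 21·50 = 1050 ≡ 56 (mod 71).

56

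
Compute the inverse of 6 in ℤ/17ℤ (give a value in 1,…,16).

6·3 = 18 = 1·17 + 1, so 6⁻¹ ≡ 3 (mod 17).

3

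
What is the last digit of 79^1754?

The units digit of 79^n cycles with period 2: 9, 1, …
1754 leaves remainder 0 on division by 2, so 79^1754 ends in 1.

1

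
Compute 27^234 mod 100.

By repeated squaring mod 100: 27^1≡27, 27^2≡29, 27^4≡41, 27^8≡81, 27^16≡61, 27^32≡21, 27^64≡41, 27^128≡81.
Since 234 = 2 + 8 + 32 + 64 + 128 in binary, 27^234 ≡ 29·81·21·41·81 ≡ 9 (mod 100).

9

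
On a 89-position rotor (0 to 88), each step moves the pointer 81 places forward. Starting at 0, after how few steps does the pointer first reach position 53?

81⁻¹ ≡ 11 (mod 89) because 81·11 = 891 = 10·89 + 1.
So x ≡ 11·53 = 583 ≡ 49 (mod 89).

49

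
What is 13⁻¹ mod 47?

47 = 3·13 + 8
13 = 1·8 + 5
8 = 1·5 + 3
5 = 1·3 + 2
3 = 1·2 + 1
2 = 2·1 + 0
Back-substituting gives 13·29 ≡ 1 (mod 47).

29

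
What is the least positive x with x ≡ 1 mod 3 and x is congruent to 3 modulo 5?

x ≡ 1 (mod 3) gives x ∈ {1, 4, 7, 10, 13}.
The first of these with x mod 5 = 3 is 13.

13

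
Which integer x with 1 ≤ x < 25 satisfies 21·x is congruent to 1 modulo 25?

25 = 1·21 + 4
21 = 5·4 + 1
4 = 4·1 + 0
Back-substituting gives 21·6 ≡ 1 (mod 25).

6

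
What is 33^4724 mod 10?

1

Powers of 3 mod 10 repeat with period 4: 3, 9, 7, 1.
4724 leaves remainder 0 on division by 4, so 33^4724 ends in 1.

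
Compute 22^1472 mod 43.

Successive squares of 22 mod 43: 22^1≡22, 22^2≡11, 22^4≡35, 22^8≡21, 22^16≡11, 22^32≡35, 22^64≡21, 22^128≡11, 22^256≡35, 22^512≡21, 22^1024≡11.
1472 = 64 + 128 + 256 + 1024, so 22^1472 ≡ 21·11·35·11 ≡ 11 (mod 43).

11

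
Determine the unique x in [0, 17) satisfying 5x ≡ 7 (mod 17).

The inverse of 5 mod 17 is 7 (since 5·7 = 35 ≡ 1).
So x ≡ 7·7 = 49 ≡ 15 (mod 17).

15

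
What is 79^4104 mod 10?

1

Last digits of 9^n: 9, 1 (period 2).
4104 mod 2 = 0, so the last digit matches 9^2 = 1.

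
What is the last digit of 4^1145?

The units digit of 4^n cycles with period 2: 4, 6, …
1145 mod 2 = 1, so the last digit matches 4^1 = 4.

4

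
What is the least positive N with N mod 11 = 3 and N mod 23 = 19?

157

x ≡ 3 (mod 11) gives x ∈ {3, 14, 25, 36, 47, 58, 69, 80, …}.
The first of these with x mod 23 = 19 is 157.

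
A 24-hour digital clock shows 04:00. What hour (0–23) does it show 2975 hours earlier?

5

2975 − 123·24 = 23, so 2975 ≡ 23 (mod 24).
(4 − 23) mod 24 = 5.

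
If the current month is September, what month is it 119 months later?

119 = 9·12 + 11, so 119 mod 12 = 11.
September + 11 months → August.

August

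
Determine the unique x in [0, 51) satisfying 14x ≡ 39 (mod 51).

The inverse of 14 mod 51 is 11 (since 14·11 = 154 ≡ 1).
So x ≡ 11·39 = 429 ≡ 21 (mod 51).

21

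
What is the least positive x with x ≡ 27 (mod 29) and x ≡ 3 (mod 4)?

Since 4·22 ≡ 1 (mod 29), take x = 3 + 4·((27−3)·22 mod 29) = 3 + 4·6 = 27.
Check: 27 mod 29 = 27, 27 mod 4 = 3.

27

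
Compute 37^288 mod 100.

Square-and-reduce mod 100: 37^1≡37, 37^2≡69, 37^4≡61, 37^8≡21, 37^16≡41, 37^32≡81, 37^64≡61, 37^128≡21, 37^256≡41.
288 = 32 + 256, so 37^288 ≡ 81·41 ≡ 21 (mod 100).

21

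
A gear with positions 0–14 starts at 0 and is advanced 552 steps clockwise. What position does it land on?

552 mod 15 = 12 (since 36·15 = 540).
(0 + 12) mod 15 = 12.

12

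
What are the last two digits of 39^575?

Successive squares of 39 mod 100: 39^1≡39, 39^2≡21, 39^4≡41, 39^8≡81, 39^16≡61, 39^32≡21, 39^64≡41, 39^128≡81, 39^256≡61, 39^512≡21.
Since 575 = 1 + 2 + 4 + 8 + 16 + 32 + 512 in binary, 39^575 ≡ 39·21·41·81·61·21·21 ≡ 99 (mod 100).

99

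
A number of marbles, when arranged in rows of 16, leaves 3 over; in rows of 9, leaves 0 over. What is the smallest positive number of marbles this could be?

Since 9·9 ≡ 1 (mod 16), take x = 0 + 9·((3−0)·9 mod 16) = 0 + 9·11 = 99.
Check: 99 mod 16 = 3, 99 mod 9 = 0.

99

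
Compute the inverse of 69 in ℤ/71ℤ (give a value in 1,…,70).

35

69·35 = 2415 = 34·71 + 1, so 69⁻¹ ≡ 35 (mod 71).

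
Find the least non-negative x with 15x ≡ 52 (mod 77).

24

The inverse of 15 mod 77 is 36 (since 15·36 = 540 ≡ 1).
Multiplying both sides by 36: x ≡ 36·52 = 1872 ≡ 24 (mod 77).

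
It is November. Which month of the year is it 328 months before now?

July

328 mod 12 = 4 (since 27·12 = 324).
November − 4 months → July.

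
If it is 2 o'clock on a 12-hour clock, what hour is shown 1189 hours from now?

3

1189 − 99·12 = 1, so 1189 ≡ 1 (mod 12).
2 + 1 → 3 on a 12-hour dial.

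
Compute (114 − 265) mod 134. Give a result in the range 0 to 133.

117

Dividing 265 by 134 gives quotient 1 and remainder 131.
(114 − 131) mod 134 = 117.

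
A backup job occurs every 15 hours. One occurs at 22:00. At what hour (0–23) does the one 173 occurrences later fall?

1

173·15 = 2595.
2595 − 108·24 = 3, so 2595 ≡ 3 (mod 24).
(22 + 3) mod 24 = 1.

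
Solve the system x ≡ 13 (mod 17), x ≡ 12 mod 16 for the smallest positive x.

x ≡ 12 (mod 16) gives x ∈ {12, 28, 44, 60, 76, 92, 108, 124, …}.
The first of these with x mod 17 = 13 is 268.

268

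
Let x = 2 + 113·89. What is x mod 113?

2

113·89 = 10057.
10057 − 89·113 = 0, so 10057 ≡ 0 (mod 113).
(2 + 0) mod 113 = 2.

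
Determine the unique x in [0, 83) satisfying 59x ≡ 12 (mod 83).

41

The inverse of 59 mod 83 is 38 (since 59·38 = 2242 ≡ 1).
Multiplying both sides by 38: x ≡ 38·12 = 456 ≡ 41 (mod 83).
Check: 59·41 = 2419 = 29·83 + 12.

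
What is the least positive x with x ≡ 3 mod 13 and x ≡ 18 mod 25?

x ≡ 3 (mod 13) gives x ∈ {3, 16, 29, 42, 55, 68}.
The first of these with x mod 25 = 18 is 68.

68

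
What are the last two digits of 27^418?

69

Square-and-reduce mod 100: 27^1≡27, 27^2≡29, 27^4≡41, 27^8≡81, 27^16≡61, 27^32≡21, 27^64≡41, 27^128≡81, 27^256≡61.
Since 418 = 2 + 32 + 128 + 256 in binary, 27^418 ≡ 29·21·81·61 ≡ 69 (mod 100).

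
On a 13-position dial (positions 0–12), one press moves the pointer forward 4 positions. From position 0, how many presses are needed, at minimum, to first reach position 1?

13 = 3·4 + 1
4 = 4·1 + 0
Back-substituting gives 4·10 ≡ 1 (mod 13).

10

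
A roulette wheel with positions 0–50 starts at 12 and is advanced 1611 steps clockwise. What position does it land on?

1611 = 31·51 + 30, so 1611 mod 51 = 30.
(12 + 30) mod 51 = 42.

42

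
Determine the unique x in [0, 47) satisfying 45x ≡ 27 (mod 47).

10

45⁻¹ ≡ 23 (mod 47) because 45·23 = 1035 = 22·47 + 1.
So x ≡ 23·27 = 621 ≡ 10 (mod 47).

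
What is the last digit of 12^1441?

Last digits of 2^n: 2, 4, 8, 6 (period 4).
1441 mod 4 = 1, so the last digit matches 2^1 = 2.

2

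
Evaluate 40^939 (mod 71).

Square-and-reduce mod 71: 40^1≡40, 40^2≡38, 40^4≡24, 40^8≡8, 40^16≡64, 40^32≡49, 40^64≡58, 40^128≡27, 40^256≡19, 40^512≡6.
Since 939 = 1 + 2 + 8 + 32 + 128 + 256 + 512 in binary, 40^939 ≡ 40·38·8·49·27·19·6 ≡ 58 (mod 71).

58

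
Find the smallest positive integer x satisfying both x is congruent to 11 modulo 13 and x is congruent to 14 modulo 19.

128

x ≡ 11 (mod 13) gives x ∈ {11, 24, 37, 50, 63, 76, 89, 102, …}.
The first of these with x mod 19 = 14 is 128.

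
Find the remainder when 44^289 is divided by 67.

By repeated squaring mod 67: 44^1≡44, 44^2≡60, 44^4≡49, 44^8≡56, 44^16≡54, 44^32≡35, 44^64≡19, 44^128≡26, 44^256≡6.
289 = 1 + 32 + 256, so 44^289 ≡ 44·35·6 ≡ 61 (mod 67).

61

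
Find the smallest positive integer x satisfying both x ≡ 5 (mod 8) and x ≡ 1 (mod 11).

x ≡ 5 (mod 8) gives x ∈ {5, 13, 21, 29, 37, 45}.
The first of these with x mod 11 = 1 is 45.

45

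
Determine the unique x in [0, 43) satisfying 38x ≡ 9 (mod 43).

24

38⁻¹ ≡ 17 (mod 43) because 38·17 = 646 = 15·43 + 1.
So x ≡ 17·9 = 153 ≡ 24 (mod 43).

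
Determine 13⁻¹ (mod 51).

13·4 = 52 = 1·51 + 1, so 13⁻¹ ≡ 4 (mod 51).

4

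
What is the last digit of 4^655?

The units digit of 4^n cycles with period 2: 4, 6, …
655 leaves remainder 1 on division by 2, so 4^655 ends in 4.

4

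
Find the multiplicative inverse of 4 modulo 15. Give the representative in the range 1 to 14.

15 = 3·4 + 3
4 = 1·3 + 1
3 = 3·1 + 0
Back-substituting gives 4·4 ≡ 1 (mod 15).

4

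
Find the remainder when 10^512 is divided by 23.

Square-and-reduce mod 23: 10^1≡10, 10^2≡8, 10^4≡18, 10^8≡2, 10^16≡4, 10^32≡16, 10^64≡3, 10^128≡9, 10^256≡12, 10^512≡6.
512 = 512, so 10^512 ≡ 6 ≡ 6 (mod 23).

6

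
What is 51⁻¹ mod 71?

39

71 = 1·51 + 20
51 = 2·20 + 11
20 = 1·11 + 9
11 = 1·9 + 2
9 = 4·2 + 1
2 = 2·1 + 0
Back-substituting gives 51·39 ≡ 1 (mod 71).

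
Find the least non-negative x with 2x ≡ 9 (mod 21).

15

The inverse of 2 mod 21 is 11 (since 2·11 = 22 ≡ 1).
Multiplying both sides by 11: x ≡ 11·9 = 99 ≡ 15 (mod 21).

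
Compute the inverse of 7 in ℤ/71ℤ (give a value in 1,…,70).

71 = 10·7 + 1
7 = 7·1 + 0
Back-substituting gives 7·61 ≡ 1 (mod 71).

61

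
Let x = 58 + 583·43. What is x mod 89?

583·43 = 25069.
Dividing 25069 by 89 gives quotient 281 and remainder 60.
(58 + 60) mod 89 = 29.

29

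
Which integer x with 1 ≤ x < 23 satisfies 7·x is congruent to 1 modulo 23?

10

7·10 = 70 = 3·23 + 1, so 7⁻¹ ≡ 10 (mod 23).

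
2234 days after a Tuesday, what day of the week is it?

2234 − 319·7 = 1, so 2234 ≡ 1 (mod 7).
Tuesday + 1 day → Wednesday.

Wednesday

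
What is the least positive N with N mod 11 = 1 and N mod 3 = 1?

x ≡ 1 (mod 3) gives x ∈ {1}.
The first of these with x mod 11 = 1 is 1.

1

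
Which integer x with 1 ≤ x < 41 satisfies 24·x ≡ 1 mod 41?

41 = 1·24 + 17
24 = 1·17 + 7
17 = 2·7 + 3
7 = 2·3 + 1
3 = 3·1 + 0
Back-substituting gives 24·12 ≡ 1 (mod 41).

12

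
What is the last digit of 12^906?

4

Powers of 2 mod 10 repeat with period 4: 2, 4, 8, 6.
906 leaves remainder 2 on division by 4, so 12^906 ends in 4.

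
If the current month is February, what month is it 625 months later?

625 mod 12 = 1 (since 52·12 = 624).
February + 1 month → March.

March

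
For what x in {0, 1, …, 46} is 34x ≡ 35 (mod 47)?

The inverse of 34 mod 47 is 18 (since 34·18 = 612 ≡ 1).
Multiplying both sides by 18: x ≡ 18·35 = 630 ≡ 19 (mod 47).

19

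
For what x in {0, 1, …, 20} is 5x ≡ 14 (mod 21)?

7

5⁻¹ ≡ 17 (mod 21) because 5·17 = 85 = 4·21 + 1.
Multiplying both sides by 17: x ≡ 17·14 = 238 ≡ 7 (mod 21).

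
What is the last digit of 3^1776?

1

Last digits of 3^n: 3, 9, 7, 1 (period 4).
1776 leaves remainder 0 on division by 4, so 3^1776 ends in 1.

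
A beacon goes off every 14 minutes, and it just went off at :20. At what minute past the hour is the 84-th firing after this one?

84·14 = 1176.
Dividing 1176 by 60 gives quotient 19 and remainder 36.
(20 + 36) mod 60 = 56.

56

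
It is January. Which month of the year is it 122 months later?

122 = 10·12 + 2, so 122 mod 12 = 2.
January + 2 months → March.

March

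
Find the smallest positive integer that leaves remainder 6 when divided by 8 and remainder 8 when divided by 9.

Since 9·1 ≡ 1 (mod 8), take x = 8 + 9·((6−8)·1 mod 8) = 8 + 9·6 = 62.
Check: 62 mod 8 = 6, 62 mod 9 = 8.

62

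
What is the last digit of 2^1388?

6

The units digit of 2^n cycles with period 4: 2, 4, 8, 6, …
1388 leaves remainder 0 on division by 4, so 2^1388 ends in 6.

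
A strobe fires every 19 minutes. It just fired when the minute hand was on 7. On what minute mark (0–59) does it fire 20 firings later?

27

20·19 = 380.
Dividing 380 by 60 gives quotient 6 and remainder 20.
(7 + 20) mod 60 = 27.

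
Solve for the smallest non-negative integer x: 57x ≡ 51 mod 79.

57⁻¹ ≡ 61 (mod 79) because 57·61 = 3477 = 44·79 + 1.
So x ≡ 61·51 = 3111 ≡ 30 (mod 79).
Check: 57·30 = 1710 = 21·79 + 51.

30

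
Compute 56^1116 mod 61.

Square-and-reduce mod 61: 56^1≡56, 56^2≡25, 56^4≡15, 56^8≡42, 56^16≡56, 56^32≡25, 56^64≡15, 56^128≡42, 56^256≡56, 56^512≡25, 56^1024≡15.
1116 = 4 + 8 + 16 + 64 + 1024, so 56^1116 ≡ 15·42·56·15·15 ≡ 9 (mod 61).

9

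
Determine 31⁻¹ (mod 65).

31·21 = 651 = 10·65 + 1, so 31⁻¹ ≡ 21 (mod 65).

21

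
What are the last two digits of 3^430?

49

By repeated squaring mod 100: 3^1≡3, 3^2≡9, 3^4≡81, 3^8≡61, 3^16≡21, 3^32≡41, 3^64≡81, 3^128≡61, 3^256≡21.
Since 430 = 2 + 4 + 8 + 32 + 128 + 256 in binary, 3^430 ≡ 9·81·61·41·61·21 ≡ 49 (mod 100).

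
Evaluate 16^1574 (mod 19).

6

By repeated squaring mod 19: 16^1≡16, 16^2≡9, 16^4≡5, 16^8≡6, 16^16≡17, 16^32≡4, 16^64≡16, 16^128≡9, 16^256≡5, 16^512≡6, 16^1024≡17.
1574 = 2 + 4 + 32 + 512 + 1024, so 16^1574 ≡ 9·5·4·6·17 ≡ 6 (mod 19).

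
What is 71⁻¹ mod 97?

71·41 = 2911 = 30·97 + 1, so 71⁻¹ ≡ 41 (mod 97).

41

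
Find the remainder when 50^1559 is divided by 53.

35

Successive squares of 50 mod 53: 50^1≡50, 50^2≡9, 50^4≡28, 50^8≡42, 50^16≡15, 50^32≡13, 50^64≡10, 50^128≡47, 50^256≡36, 50^512≡24, 50^1024≡46.
1559 = 1 + 2 + 4 + 16 + 512 + 1024, so 50^1559 ≡ 50·9·28·15·24·46 ≡ 35 (mod 53).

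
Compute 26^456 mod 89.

64

Square-and-reduce mod 89: 26^1≡26, 26^2≡53, 26^4≡50, 26^8≡8, 26^16≡64, 26^32≡2, 26^64≡4, 26^128≡16, 26^256≡78.
Since 456 = 8 + 64 + 128 + 256 in binary, 26^456 ≡ 8·4·16·78 ≡ 64 (mod 89).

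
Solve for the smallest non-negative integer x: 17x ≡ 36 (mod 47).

The inverse of 17 mod 47 is 36 (since 17·36 = 612 ≡ 1).
Multiplying both sides by 36: x ≡ 36·36 = 1296 ≡ 27 (mod 47).
Check: 17·27 = 459 = 9·47 + 36.

27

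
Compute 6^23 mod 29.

22

By repeated squaring mod 29: 6^1≡6, 6^2≡7, 6^4≡20, 6^8≡23, 6^16≡7.
Since 23 = 1 + 2 + 4 + 16 in binary, 6^23 ≡ 6·7·20·7 ≡ 22 (mod 29).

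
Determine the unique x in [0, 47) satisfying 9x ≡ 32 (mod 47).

14

9⁻¹ ≡ 21 (mod 47) because 9·21 = 189 = 4·47 + 1.
Multiplying both sides by 21: x ≡ 21·32 = 672 ≡ 14 (mod 47).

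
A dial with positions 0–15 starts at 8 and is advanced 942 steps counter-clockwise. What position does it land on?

942 = 58·16 + 14, so 942 mod 16 = 14.
(8 − 14) mod 16 = 10.

10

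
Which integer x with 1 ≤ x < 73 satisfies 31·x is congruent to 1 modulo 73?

33

73 = 2·31 + 11
31 = 2·11 + 9
11 = 1·9 + 2
9 = 4·2 + 1
2 = 2·1 + 0
Back-substituting gives 31·33 ≡ 1 (mod 73).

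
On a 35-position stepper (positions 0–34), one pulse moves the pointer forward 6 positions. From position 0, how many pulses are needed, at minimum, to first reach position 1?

6·6 = 36 = 1·35 + 1, so 6⁻¹ ≡ 6 (mod 35).

6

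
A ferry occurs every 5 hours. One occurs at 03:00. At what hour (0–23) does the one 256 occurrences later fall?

256·5 = 1280.
1280 mod 24 = 8 (since 53·24 = 1272).
(3 + 8) mod 24 = 11.

11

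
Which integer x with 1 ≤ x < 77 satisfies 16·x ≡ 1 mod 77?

16·53 = 848 = 11·77 + 1, so 16⁻¹ ≡ 53 (mod 77).

53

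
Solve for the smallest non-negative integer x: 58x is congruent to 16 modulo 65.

7

The inverse of 58 mod 65 is 37 (since 58·37 = 2146 ≡ 1).
Multiplying both sides by 37: x ≡ 37·16 = 592 ≡ 7 (mod 65).
Check: 58·7 = 406 = 6·65 + 16.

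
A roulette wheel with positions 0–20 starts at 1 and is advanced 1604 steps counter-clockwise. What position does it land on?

Dividing 1604 by 21 gives quotient 76 and remainder 8.
(1 − 8) mod 21 = 14.

14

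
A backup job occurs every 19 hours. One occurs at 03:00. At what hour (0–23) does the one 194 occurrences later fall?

194·19 = 3686.
3686 − 153·24 = 14, so 3686 ≡ 14 (mod 24).
(3 + 14) mod 24 = 17.

17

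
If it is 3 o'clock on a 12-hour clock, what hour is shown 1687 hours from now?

1687 = 140·12 + 7, so 1687 mod 12 = 7.
3 + 7 → 10 on a 12-hour dial.

10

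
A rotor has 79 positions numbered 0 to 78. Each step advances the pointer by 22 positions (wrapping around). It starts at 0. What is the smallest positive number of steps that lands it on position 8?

65

22⁻¹ ≡ 18 (mod 79) because 22·18 = 396 = 5·79 + 1.
So x ≡ 18·8 = 144 ≡ 65 (mod 79).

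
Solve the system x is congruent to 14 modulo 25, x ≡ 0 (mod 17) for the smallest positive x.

x ≡ 0 (mod 17) gives x ∈ {0, 17, 34, 51, 68, 85, 102, 119, …}.
The first of these with x mod 25 = 14 is 289.

289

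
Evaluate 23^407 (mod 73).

25

Square-and-reduce mod 73: 23^1≡23, 23^2≡18, 23^4≡32, 23^8≡2, 23^16≡4, 23^32≡16, 23^64≡37, 23^128≡55, 23^256≡32.
Since 407 = 1 + 2 + 4 + 16 + 128 + 256 in binary, 23^407 ≡ 23·18·32·4·55·32 ≡ 25 (mod 73).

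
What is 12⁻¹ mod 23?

23 = 1·12 + 11
12 = 1·11 + 1
11 = 11·1 + 0
Back-substituting gives 12·2 ≡ 1 (mod 23).

2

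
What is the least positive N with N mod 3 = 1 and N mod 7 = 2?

16

x ≡ 1 (mod 3) gives x ∈ {1, 4, 7, 10, 13, 16}.
The first of these with x mod 7 = 2 is 16.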